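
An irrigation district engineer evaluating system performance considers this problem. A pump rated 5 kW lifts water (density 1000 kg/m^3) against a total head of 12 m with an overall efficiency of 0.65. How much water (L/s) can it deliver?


Q = (P * 1000 * eta) / (rho * g * H)
  = (5 * 1000 * 0.65) / (1000 * 9.81 * 12)
  = 3250 / 117720
  = 0.02761 m^3/s = 27.61 L/s


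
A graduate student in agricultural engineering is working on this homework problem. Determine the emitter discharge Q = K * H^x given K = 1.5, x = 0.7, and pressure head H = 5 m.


Q = K * H^x
  = 1.5 * 5^0.7
  = 1.5 * 3.0852
  = 4.63 L/h


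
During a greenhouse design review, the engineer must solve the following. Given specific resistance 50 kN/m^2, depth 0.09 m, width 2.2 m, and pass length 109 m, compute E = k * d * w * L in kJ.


E = k * d * w * L
  = 50 * 0.09 * 2.2 * 109
  = 1079.10 kJ


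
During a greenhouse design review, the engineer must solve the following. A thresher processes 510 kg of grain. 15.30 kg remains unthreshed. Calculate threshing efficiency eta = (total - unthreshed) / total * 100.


eta = (total - unthreshed) / total * 100
    = (510 - 15.30) / 510 * 100
    = 494.70 / 510 * 100
    = 97%


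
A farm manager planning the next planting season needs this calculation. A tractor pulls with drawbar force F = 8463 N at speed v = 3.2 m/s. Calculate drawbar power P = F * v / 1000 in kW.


P = F * v / 1000
  = 8463 * 3.2 / 1000
  = 27081.60 / 1000
  = 27.08 kW


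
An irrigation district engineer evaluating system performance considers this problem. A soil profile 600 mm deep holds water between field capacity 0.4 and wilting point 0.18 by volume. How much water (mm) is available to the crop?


AW = (FC - WP) * D
   = (0.4 - 0.18) * 600
   = 0.22 * 600
   = 132 mm


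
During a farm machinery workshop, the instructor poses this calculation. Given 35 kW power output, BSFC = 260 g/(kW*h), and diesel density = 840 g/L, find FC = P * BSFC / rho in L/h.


FC = P * BSFC / rho_fuel
   = 35 * 260 / 840
   = 9100 / 840
   = 10.83 L/h


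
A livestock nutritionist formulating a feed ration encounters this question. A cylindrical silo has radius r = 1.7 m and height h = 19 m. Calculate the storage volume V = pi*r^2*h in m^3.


V = pi * r^2 * h
  = pi * 1.7^2 * 19
  = pi * 2.89 * 19
  = 172.50 m^3


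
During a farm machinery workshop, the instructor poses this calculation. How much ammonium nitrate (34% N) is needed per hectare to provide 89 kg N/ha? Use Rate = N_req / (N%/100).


Rate = N_required / (N_content / 100)
     = 89 / (34 / 100)
     = 89 / 0.34
     = 261.76 kg/ha


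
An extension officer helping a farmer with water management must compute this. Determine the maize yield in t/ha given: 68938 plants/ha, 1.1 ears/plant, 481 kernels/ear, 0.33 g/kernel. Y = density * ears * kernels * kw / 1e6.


Y = density * ears * kernels * kw
  = 68938 * 1.1 * 481 * 0.33 g/ha
  = 12036781.61 g/ha
  = 12036.78 kg/ha = 12.04 t/ha


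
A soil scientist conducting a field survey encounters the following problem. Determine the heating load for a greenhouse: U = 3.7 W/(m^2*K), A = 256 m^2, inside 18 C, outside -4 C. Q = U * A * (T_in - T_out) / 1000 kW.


dT = 18 - (-4) = 22 K
Q = U * A * dT
  = 3.7 * 256 * 22
  = 20838.40 W = 20.84 kW


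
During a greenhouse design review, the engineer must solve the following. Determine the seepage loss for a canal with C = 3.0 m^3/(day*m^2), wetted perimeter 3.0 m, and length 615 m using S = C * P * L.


S = C * P * L
  = 3.0 * 3.0 * 615
  = 5535 m^3/day


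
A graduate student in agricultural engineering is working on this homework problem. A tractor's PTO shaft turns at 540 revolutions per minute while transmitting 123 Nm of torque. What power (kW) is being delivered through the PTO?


P = 2*pi*n*T / 60000
  = 2*pi * 540 * 123 / 60000
  = 417329.17 / 60000
  = 6.96 kW


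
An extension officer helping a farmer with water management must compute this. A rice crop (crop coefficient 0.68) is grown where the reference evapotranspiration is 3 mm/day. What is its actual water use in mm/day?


ETc = Kc * ET0
    = 0.68 * 3
    = 2.04 mm/day


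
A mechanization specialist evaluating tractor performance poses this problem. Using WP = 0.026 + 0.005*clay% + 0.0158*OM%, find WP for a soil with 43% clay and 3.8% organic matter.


WP = 0.026 + 0.005*43 + 0.0158*3.8
   = 0.026 + 0.2150 + 0.0600
   = 0.3010


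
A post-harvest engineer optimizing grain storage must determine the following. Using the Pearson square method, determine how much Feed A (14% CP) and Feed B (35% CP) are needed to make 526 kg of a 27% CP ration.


parts_A = CP_b - target = 35 - 27 = 8
parts_B = target - CP_a = 27 - 14 = 13
total_parts = 8 + 13 = 21
Feed A = 526 * 8 / 21 = 200.38 kg
Feed B = 526 * 13 / 21 = 325.62 kg

200.38 kg


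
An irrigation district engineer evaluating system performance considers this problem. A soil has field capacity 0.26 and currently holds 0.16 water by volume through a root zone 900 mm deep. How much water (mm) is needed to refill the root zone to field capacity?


SMD = (FC - theta) * D
    = (0.26 - 0.16) * 900
    = 0.100 * 900
    = 90 mm


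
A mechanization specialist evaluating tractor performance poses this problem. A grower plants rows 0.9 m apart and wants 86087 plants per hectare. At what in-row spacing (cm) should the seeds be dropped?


spacing = 10000 / (row_sp * density)
        = 10000 / (0.9 * 86087)
        = 10000 / 77478.30
        = 0.12907 m = 12.91 cm


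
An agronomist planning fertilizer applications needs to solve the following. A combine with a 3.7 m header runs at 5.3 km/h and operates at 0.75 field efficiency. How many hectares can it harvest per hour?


C = w * v * eta_f / 10
  = 3.7 * 5.3 * 0.75 / 10
  = 14.71 / 10
  = 1.47 ha/h


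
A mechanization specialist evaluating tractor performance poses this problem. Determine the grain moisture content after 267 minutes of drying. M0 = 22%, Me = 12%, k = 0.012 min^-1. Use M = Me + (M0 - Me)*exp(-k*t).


M = Me + (M0 - Me) * e^(-k*t)
  = 12 + (22 - 12) * e^(-0.012*267)
  = 12 + 10 * e^(-3.204)
  = 12 + 10 * 0.04060
  = 12 + 0.4060
  = 12.41%


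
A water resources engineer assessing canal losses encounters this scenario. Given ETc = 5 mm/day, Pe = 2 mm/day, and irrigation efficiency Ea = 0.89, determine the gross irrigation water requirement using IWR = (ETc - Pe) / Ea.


IWR = (ETc - Pe) / Ea
    = (5 - 2) / 0.89
    = 3 / 0.89
    = 3.37 mm/day


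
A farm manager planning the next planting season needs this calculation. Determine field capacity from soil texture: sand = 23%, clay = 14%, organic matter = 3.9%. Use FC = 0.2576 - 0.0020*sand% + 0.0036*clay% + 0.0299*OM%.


FC = 0.2576 - 0.0020*23 + 0.0036*14 + 0.0299*3.9
   = 0.2576 - 0.0460 + 0.0504 + 0.1166
   = 0.3786


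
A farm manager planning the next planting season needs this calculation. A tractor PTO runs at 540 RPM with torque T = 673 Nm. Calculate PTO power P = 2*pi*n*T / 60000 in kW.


P = 2*pi*n*T / 60000
  = 2*pi * 540 * 673 / 60000
  = 2283435.20 / 60000
  = 38.06 kW


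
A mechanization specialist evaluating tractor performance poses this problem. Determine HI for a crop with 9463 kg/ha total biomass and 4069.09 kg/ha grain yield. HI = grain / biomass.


HI = grain_yield / biomass
   = 4069.09 / 9463
   = 0.43


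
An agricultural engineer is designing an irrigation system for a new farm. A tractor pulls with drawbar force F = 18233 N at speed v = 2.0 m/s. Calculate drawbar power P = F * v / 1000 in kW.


P = F * v / 1000
  = 18233 * 2.0 / 1000
  = 36466 / 1000
  = 36.47 kW


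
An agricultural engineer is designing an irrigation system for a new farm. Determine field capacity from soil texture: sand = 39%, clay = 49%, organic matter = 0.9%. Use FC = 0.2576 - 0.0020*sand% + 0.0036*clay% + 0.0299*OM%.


FC = 0.2576 - 0.0020*39 + 0.0036*49 + 0.0299*0.9
   = 0.2576 - 0.0780 + 0.1764 + 0.0269
   = 0.3829


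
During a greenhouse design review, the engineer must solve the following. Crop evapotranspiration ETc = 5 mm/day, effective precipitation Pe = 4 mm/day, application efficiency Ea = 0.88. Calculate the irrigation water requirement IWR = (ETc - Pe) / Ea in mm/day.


IWR = (ETc - Pe) / Ea
    = (5 - 4) / 0.88
    = 1 / 0.88
    = 1.14 mm/day


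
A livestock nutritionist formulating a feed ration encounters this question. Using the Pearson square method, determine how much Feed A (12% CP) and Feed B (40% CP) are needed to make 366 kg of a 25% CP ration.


parts_A = CP_b - target = 40 - 25 = 15
parts_B = target - CP_a = 25 - 12 = 13
total_parts = 15 + 13 = 28
Feed A = 366 * 15 / 28 = 196.07 kg
Feed B = 366 * 13 / 28 = 169.93 kg

196.07 kg


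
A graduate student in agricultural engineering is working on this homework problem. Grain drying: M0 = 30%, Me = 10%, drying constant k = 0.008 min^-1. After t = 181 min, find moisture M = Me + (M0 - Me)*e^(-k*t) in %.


M = Me + (M0 - Me) * e^(-k*t)
  = 10 + (30 - 10) * e^(-0.008*181)
  = 10 + 20 * e^(-1.448)
  = 10 + 20 * 0.23504
  = 10 + 4.7008
  = 14.70%


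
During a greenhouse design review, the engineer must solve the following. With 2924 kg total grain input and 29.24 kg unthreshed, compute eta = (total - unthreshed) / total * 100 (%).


eta = (total - unthreshed) / total * 100
    = (2924 - 29.24) / 2924 * 100
    = 2894.76 / 2924 * 100
    = 99%


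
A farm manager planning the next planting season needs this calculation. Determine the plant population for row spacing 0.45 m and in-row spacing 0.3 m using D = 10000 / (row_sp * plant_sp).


D = 10000 / (row_sp * plant_sp)
  = 10000 / (0.45 * 0.3)
  = 10000 / 0.1350
  = 74074.07 plants/ha


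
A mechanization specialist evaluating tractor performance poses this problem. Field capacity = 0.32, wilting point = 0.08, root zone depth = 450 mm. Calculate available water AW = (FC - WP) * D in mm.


AW = (FC - WP) * D
   = (0.32 - 0.08) * 450
   = 0.24 * 450
   = 108 mm


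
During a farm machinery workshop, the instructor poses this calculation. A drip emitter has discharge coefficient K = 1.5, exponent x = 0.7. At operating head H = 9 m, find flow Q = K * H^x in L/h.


Q = K * H^x
  = 1.5 * 9^0.7
  = 1.5 * 4.6555
  = 6.98 L/h


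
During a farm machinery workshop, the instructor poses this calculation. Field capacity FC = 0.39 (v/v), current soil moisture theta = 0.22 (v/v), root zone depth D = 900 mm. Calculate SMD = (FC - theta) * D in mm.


SMD = (FC - theta) * D
    = (0.39 - 0.22) * 900
    = 0.170 * 900
    = 153 mm


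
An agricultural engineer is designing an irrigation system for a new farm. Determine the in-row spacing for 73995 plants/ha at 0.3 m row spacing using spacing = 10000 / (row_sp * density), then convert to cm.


spacing = 10000 / (row_sp * density)
        = 10000 / (0.3 * 73995)
        = 10000 / 22198.50
        = 0.45048 m = 45.05 cm


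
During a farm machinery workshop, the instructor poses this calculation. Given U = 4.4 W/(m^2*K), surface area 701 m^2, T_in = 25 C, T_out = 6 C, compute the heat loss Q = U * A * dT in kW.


dT = 25 - (6) = 19 K
Q = U * A * dT
  = 4.4 * 701 * 19
  = 58603.60 W = 58.60 kW


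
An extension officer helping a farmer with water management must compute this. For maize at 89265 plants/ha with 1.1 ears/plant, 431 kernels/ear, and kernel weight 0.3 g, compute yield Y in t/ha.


Y = density * ears * kernels * kw
  = 89265 * 1.1 * 431 * 0.3 g/ha
  = 12696160.95 g/ha
  = 12696.16 kg/ha = 12.70 t/ha


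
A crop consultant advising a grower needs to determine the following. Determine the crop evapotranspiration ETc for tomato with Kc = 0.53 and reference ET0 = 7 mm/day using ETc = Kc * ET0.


ETc = Kc * ET0
    = 0.53 * 7
    = 3.71 mm/day


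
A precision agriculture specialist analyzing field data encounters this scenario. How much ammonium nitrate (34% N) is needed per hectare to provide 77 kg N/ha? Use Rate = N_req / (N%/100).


Rate = N_required / (N_content / 100)
     = 77 / (34 / 100)
     = 77 / 0.34
     = 226.47 kg/ha


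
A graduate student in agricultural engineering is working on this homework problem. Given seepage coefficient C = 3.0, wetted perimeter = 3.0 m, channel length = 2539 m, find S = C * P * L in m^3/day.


S = C * P * L
  = 3.0 * 3.0 * 2539
  = 22851 m^3/day


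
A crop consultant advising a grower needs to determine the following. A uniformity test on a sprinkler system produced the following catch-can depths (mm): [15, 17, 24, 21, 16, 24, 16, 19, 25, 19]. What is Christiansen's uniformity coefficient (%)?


xbar = 196 / 10 = 19.600
sum|xi - xbar| = 31.200
CU = 100 * (1 - 31.200 / (10 * 19.600))
   = 100 * (1 - 0.1592)
   = 84.08%


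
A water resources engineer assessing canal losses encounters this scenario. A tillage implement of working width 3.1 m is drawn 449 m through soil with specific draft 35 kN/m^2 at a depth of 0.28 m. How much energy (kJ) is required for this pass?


E = k * d * w * L
  = 35 * 0.28 * 3.1 * 449
  = 13640.62 kJ


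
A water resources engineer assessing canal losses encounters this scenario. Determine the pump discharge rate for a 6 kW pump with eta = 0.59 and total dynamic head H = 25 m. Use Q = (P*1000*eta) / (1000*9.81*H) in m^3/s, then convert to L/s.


Q = (P * 1000 * eta) / (rho * g * H)
  = (6 * 1000 * 0.59) / (1000 * 9.81 * 25)
  = 3540 / 245250
  = 0.01443 m^3/s = 14.43 L/s


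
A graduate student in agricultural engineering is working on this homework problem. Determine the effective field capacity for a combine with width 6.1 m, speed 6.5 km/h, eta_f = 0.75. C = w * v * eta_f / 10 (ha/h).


C = w * v * eta_f / 10
  = 6.1 * 6.5 * 0.75 / 10
  = 29.74 / 10
  = 2.97 ha/h


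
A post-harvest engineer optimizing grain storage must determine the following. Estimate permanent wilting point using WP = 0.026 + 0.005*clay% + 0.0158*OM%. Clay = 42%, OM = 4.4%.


WP = 0.026 + 0.005*42 + 0.0158*4.4
   = 0.026 + 0.2100 + 0.0695
   = 0.3055


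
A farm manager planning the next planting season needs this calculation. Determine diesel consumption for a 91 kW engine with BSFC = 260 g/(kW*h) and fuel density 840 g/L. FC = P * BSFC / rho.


FC = P * BSFC / rho_fuel
   = 91 * 260 / 840
   = 23660 / 840
   = 28.17 L/h


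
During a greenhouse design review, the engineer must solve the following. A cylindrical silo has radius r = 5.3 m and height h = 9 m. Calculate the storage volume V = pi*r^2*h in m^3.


V = pi * r^2 * h
  = pi * 5.3^2 * 9
  = pi * 28.09 * 9
  = 794.23 m^3


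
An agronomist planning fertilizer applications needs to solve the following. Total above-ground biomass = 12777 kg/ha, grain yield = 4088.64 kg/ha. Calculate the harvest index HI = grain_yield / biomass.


HI = grain_yield / biomass
   = 4088.64 / 12777
   = 0.32


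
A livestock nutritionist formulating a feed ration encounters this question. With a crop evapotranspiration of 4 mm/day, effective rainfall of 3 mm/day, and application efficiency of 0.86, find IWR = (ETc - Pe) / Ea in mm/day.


IWR = (ETc - Pe) / Ea
    = (4 - 3) / 0.86
    = 1 / 0.86
    = 1.16 mm/day


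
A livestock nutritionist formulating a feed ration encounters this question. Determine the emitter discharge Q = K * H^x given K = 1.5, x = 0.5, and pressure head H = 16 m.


Q = K * H^x
  = 1.5 * 16^0.5
  = 1.5 * 4
  = 6 L/h


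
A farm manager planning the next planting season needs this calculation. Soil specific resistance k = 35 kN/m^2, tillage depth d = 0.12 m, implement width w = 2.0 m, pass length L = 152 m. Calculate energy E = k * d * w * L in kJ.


E = k * d * w * L
  = 35 * 0.12 * 2.0 * 152
  = 1276.80 kJ


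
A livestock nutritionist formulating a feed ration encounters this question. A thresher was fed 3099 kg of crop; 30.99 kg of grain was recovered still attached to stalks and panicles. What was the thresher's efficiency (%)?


eta = (total - unthreshed) / total * 100
    = (3099 - 30.99) / 3099 * 100
    = 3068.01 / 3099 * 100
    = 99%


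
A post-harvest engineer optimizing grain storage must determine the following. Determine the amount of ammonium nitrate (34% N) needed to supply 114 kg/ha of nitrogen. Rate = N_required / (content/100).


Rate = N_required / (N_content / 100)
     = 114 / (34 / 100)
     = 114 / 0.34
     = 335.29 kg/ha


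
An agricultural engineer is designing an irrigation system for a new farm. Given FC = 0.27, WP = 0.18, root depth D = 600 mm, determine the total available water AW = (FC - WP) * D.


AW = (FC - WP) * D
   = (0.27 - 0.18) * 600
   = 0.09 * 600
   = 54 mm


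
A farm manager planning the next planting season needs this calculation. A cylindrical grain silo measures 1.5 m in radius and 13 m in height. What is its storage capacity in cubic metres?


V = pi * r^2 * h
  = pi * 1.5^2 * 13
  = pi * 2.25 * 13
  = 91.89 m^3


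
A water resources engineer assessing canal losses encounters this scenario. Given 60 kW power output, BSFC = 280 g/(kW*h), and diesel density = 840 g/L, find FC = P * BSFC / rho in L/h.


FC = P * BSFC / rho_fuel
   = 60 * 280 / 840
   = 16800 / 840
   = 20 L/h


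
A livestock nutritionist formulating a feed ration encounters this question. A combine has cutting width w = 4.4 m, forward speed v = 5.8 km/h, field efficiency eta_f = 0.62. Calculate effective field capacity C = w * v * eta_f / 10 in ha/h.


C = w * v * eta_f / 10
  = 4.4 * 5.8 * 0.62 / 10
  = 15.82 / 10
  = 1.58 ha/h


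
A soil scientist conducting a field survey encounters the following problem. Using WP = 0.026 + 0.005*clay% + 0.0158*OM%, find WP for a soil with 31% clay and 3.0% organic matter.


WP = 0.026 + 0.005*31 + 0.0158*3.0
   = 0.026 + 0.1550 + 0.0474
   = 0.2284


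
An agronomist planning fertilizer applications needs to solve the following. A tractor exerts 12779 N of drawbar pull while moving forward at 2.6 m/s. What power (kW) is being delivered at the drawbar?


P = F * v / 1000
  = 12779 * 2.6 / 1000
  = 33225.40 / 1000
  = 33.23 kW


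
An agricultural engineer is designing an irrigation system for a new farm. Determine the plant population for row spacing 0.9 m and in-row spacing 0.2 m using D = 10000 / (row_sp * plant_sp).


D = 10000 / (row_sp * plant_sp)
  = 10000 / (0.9 * 0.2)
  = 10000 / 0.1800
  = 55555.56 plants/ha


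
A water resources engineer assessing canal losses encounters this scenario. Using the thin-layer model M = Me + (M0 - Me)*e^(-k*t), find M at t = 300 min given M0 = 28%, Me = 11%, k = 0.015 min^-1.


M = Me + (M0 - Me) * e^(-k*t)
  = 11 + (28 - 11) * e^(-0.015*300)
  = 11 + 17 * e^(-4.500)
  = 11 + 17 * 0.01111
  = 11 + 0.1889
  = 11.19%


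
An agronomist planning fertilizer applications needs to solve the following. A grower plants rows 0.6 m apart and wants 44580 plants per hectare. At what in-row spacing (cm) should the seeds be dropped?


spacing = 10000 / (row_sp * density)
        = 10000 / (0.6 * 44580)
        = 10000 / 26748
        = 0.37386 m = 37.39 cm


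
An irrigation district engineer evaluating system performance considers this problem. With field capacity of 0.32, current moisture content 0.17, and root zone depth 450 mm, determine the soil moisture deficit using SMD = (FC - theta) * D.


SMD = (FC - theta) * D
    = (0.32 - 0.17) * 450
    = 0.150 * 450
    = 67.50 mm


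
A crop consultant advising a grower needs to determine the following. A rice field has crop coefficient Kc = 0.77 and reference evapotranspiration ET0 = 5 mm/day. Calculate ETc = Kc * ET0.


ETc = Kc * ET0
    = 0.77 * 5
    = 3.85 mm/day


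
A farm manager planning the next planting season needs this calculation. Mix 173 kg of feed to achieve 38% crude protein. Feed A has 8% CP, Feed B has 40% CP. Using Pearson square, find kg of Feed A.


parts_A = CP_b - target = 40 - 38 = 2
parts_B = target - CP_a = 38 - 8 = 30
total_parts = 2 + 30 = 32
Feed A = 173 * 2 / 32 = 10.81 kg
Feed B = 173 * 30 / 32 = 162.19 kg

10.81 kg


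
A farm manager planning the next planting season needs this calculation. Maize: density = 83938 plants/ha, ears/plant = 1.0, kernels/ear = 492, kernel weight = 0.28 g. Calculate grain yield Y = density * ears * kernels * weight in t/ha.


Y = density * ears * kernels * kw
  = 83938 * 1.0 * 492 * 0.28 g/ha
  = 11563298.88 g/ha
  = 11563.30 kg/ha = 11.56 t/ha


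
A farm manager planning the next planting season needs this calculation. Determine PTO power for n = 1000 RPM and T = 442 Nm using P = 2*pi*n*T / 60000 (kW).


P = 2*pi*n*T / 60000
  = 2*pi * 1000 * 442 / 60000
  = 2777167.91 / 60000
  = 46.29 kW


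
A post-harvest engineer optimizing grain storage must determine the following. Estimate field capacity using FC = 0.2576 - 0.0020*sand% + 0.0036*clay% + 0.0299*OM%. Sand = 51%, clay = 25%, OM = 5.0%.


FC = 0.2576 - 0.0020*51 + 0.0036*25 + 0.0299*5.0
   = 0.2576 - 0.1020 + 0.0900 + 0.1495
   = 0.3951


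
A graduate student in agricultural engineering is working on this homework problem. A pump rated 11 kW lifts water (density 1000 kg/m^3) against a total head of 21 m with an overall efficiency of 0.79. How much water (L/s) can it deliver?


Q = (P * 1000 * eta) / (rho * g * H)
  = (11 * 1000 * 0.79) / (1000 * 9.81 * 21)
  = 8690 / 206010
  = 0.04218 m^3/s = 42.18 L/s


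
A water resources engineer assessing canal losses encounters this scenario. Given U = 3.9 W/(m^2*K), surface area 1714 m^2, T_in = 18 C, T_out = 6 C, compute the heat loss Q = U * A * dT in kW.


dT = 18 - (6) = 12 K
Q = U * A * dT
  = 3.9 * 1714 * 12
  = 80215.20 W = 80.22 kW


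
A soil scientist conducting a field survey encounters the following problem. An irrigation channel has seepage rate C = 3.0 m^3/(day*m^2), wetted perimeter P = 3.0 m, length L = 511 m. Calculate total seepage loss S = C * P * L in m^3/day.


S = C * P * L
  = 3.0 * 3.0 * 511
  = 4599 m^3/day


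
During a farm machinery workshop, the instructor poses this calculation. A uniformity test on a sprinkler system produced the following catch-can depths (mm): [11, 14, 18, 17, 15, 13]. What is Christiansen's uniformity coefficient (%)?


xbar = 88 / 6 = 14.667
sum|xi - xbar| = 12
CU = 100 * (1 - 12 / (6 * 14.667))
   = 100 * (1 - 0.1364)
   = 86.36%


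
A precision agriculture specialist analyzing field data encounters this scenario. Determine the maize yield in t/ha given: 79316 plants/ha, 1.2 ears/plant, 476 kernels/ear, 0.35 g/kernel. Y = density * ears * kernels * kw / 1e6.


Y = density * ears * kernels * kw
  = 79316 * 1.2 * 476 * 0.35 g/ha
  = 15856854.72 g/ha
  = 15856.85 kg/ha = 15.86 t/ha


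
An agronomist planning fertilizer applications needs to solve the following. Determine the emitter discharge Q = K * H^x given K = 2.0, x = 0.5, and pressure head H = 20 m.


Q = K * H^x
  = 2.0 * 20^0.5
  = 2.0 * 4.4721
  = 8.94 L/h


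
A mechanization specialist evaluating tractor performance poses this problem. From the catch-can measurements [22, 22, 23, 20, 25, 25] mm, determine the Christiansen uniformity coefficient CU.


xbar = 137 / 6 = 22.833
sum|xi - xbar| = 9
CU = 100 * (1 - 9 / (6 * 22.833))
   = 100 * (1 - 0.0657)
   = 93.43%


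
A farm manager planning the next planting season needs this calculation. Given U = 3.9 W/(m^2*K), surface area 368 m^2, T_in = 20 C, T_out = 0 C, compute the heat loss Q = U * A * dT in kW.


dT = 20 - (0) = 20 K
Q = U * A * dT
  = 3.9 * 368 * 20
  = 28704 W = 28.70 kW


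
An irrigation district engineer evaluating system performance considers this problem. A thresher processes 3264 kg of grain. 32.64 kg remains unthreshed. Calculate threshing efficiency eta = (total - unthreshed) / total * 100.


eta = (total - unthreshed) / total * 100
    = (3264 - 32.64) / 3264 * 100
    = 3231.36 / 3264 * 100
    = 99%


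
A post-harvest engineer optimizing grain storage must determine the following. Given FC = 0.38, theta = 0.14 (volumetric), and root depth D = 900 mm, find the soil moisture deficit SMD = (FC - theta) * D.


SMD = (FC - theta) * D
    = (0.38 - 0.14) * 900
    = 0.240 * 900
    = 216 mm


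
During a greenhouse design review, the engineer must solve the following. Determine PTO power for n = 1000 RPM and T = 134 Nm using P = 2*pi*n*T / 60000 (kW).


P = 2*pi*n*T / 60000
  = 2*pi * 1000 * 134 / 60000
  = 841946.83 / 60000
  = 14.03 kW


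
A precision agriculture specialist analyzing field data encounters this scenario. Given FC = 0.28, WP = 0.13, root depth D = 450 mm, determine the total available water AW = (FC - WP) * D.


AW = (FC - WP) * D
   = (0.28 - 0.13) * 450
   = 0.15 * 450
   = 67.50 mm


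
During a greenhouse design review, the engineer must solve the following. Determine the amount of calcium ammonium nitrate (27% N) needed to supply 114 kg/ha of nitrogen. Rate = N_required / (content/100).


Rate = N_required / (N_content / 100)
     = 114 / (27 / 100)
     = 114 / 0.27
     = 422.22 kg/ha


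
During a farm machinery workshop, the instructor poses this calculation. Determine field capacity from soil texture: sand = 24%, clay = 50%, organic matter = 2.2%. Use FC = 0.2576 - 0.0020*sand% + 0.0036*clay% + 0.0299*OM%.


FC = 0.2576 - 0.0020*24 + 0.0036*50 + 0.0299*2.2
   = 0.2576 - 0.0480 + 0.1800 + 0.0658
   = 0.4554


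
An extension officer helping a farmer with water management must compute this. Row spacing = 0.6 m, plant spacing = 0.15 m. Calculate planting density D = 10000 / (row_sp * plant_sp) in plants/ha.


D = 10000 / (row_sp * plant_sp)
  = 10000 / (0.6 * 0.15)
  = 10000 / 0.0900
  = 111111.11 plants/ha


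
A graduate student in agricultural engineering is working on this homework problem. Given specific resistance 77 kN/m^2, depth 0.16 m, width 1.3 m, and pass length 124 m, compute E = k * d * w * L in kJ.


E = k * d * w * L
  = 77 * 0.16 * 1.3 * 124
  = 1985.98 kJ


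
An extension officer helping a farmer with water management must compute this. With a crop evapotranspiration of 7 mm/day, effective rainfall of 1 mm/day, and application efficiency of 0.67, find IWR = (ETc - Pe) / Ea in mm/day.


IWR = (ETc - Pe) / Ea
    = (7 - 1) / 0.67
    = 6 / 0.67
    = 8.96 mm/day


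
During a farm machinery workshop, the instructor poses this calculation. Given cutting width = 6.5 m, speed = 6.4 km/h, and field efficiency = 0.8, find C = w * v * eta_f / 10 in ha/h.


C = w * v * eta_f / 10
  = 6.5 * 6.4 * 0.8 / 10
  = 33.28 / 10
  = 3.33 ha/h


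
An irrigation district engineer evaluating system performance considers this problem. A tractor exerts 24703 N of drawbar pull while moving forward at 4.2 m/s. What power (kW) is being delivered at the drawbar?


P = F * v / 1000
  = 24703 * 4.2 / 1000
  = 103752.60 / 1000
  = 103.75 kW


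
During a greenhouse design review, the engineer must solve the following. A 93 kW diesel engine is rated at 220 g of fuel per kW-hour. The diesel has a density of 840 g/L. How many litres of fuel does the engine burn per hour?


FC = P * BSFC / rho_fuel
   = 93 * 220 / 840
   = 20460 / 840
   = 24.36 L/h


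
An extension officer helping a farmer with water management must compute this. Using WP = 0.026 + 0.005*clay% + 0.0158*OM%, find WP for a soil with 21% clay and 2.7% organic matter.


WP = 0.026 + 0.005*21 + 0.0158*2.7
   = 0.026 + 0.1050 + 0.0427
   = 0.1737


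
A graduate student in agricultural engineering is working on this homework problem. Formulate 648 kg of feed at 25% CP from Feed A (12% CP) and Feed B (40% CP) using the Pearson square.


parts_A = CP_b - target = 40 - 25 = 15
parts_B = target - CP_a = 25 - 12 = 13
total_parts = 15 + 13 = 28
Feed A = 648 * 15 / 28 = 347.14 kg
Feed B = 648 * 13 / 28 = 300.86 kg

347.14 kg


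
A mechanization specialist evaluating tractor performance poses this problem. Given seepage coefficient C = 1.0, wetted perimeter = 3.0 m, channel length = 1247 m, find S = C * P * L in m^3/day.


S = C * P * L
  = 1.0 * 3.0 * 1247
  = 3741 m^3/day


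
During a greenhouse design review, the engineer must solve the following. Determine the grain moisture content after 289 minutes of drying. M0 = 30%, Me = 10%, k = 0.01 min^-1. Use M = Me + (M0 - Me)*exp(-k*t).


M = Me + (M0 - Me) * e^(-k*t)
  = 10 + (30 - 10) * e^(-0.01*289)
  = 10 + 20 * e^(-2.890)
  = 10 + 20 * 0.05558
  = 10 + 1.1115
  = 11.11%


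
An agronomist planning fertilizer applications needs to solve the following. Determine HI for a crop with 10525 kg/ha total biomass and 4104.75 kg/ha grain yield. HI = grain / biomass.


HI = grain_yield / biomass
   = 4104.75 / 10525
   = 0.39


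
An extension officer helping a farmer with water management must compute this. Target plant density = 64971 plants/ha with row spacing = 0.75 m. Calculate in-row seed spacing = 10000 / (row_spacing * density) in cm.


spacing = 10000 / (row_sp * density)
        = 10000 / (0.75 * 64971)
        = 10000 / 48728.25
        = 0.20522 m = 20.52 cm


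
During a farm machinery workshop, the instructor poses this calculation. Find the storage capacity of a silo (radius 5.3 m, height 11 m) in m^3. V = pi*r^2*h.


V = pi * r^2 * h
  = pi * 5.3^2 * 11
  = pi * 28.09 * 11
  = 970.72 m^3


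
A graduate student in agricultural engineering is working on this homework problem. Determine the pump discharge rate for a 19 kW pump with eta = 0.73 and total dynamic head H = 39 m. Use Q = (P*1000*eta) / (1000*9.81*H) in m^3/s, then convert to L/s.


Q = (P * 1000 * eta) / (rho * g * H)
  = (19 * 1000 * 0.73) / (1000 * 9.81 * 39)
  = 13870 / 382590
  = 0.03625 m^3/s = 36.25 L/s


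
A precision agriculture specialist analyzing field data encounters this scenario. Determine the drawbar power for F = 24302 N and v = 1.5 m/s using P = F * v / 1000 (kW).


P = F * v / 1000
  = 24302 * 1.5 / 1000
  = 36453 / 1000
  = 36.45 kW


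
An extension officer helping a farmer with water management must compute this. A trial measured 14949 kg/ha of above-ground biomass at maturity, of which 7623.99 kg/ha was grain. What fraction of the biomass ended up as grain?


HI = grain_yield / biomass
   = 7623.99 / 14949
   = 0.51


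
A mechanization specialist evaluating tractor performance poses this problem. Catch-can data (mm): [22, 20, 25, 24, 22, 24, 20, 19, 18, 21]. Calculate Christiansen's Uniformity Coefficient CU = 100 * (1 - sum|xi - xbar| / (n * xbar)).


xbar = 215 / 10 = 21.500
sum|xi - xbar| = 19
CU = 100 * (1 - 19 / (10 * 21.500))
   = 100 * (1 - 0.0884)
   = 91.16%


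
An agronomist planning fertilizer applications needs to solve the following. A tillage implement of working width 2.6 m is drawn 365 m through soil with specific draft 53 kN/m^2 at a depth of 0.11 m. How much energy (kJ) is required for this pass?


E = k * d * w * L
  = 53 * 0.11 * 2.6 * 365
  = 5532.67 kJ


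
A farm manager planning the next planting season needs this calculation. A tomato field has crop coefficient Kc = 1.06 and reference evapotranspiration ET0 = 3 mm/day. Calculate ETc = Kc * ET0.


ETc = Kc * ET0
    = 1.06 * 3
    = 3.18 mm/day


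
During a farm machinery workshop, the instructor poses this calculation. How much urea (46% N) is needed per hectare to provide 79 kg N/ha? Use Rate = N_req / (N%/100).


Rate = N_required / (N_content / 100)
     = 79 / (46 / 100)
     = 79 / 0.46
     = 171.74 kg/ha


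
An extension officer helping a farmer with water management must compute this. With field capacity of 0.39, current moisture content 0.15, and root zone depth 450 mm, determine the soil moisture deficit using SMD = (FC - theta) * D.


SMD = (FC - theta) * D
    = (0.39 - 0.15) * 450
    = 0.240 * 450
    = 108 mm


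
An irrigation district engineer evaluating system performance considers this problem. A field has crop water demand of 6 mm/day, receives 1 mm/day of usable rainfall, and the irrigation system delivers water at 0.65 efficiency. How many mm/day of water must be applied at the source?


IWR = (ETc - Pe) / Ea
    = (6 - 1) / 0.65
    = 5 / 0.65
    = 7.69 mm/day


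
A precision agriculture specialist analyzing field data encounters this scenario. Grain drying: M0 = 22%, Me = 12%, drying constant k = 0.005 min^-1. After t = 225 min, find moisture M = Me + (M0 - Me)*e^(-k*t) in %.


M = Me + (M0 - Me) * e^(-k*t)
  = 12 + (22 - 12) * e^(-0.005*225)
  = 12 + 10 * e^(-1.125)
  = 12 + 10 * 0.32465
  = 12 + 3.2465
  = 15.25%


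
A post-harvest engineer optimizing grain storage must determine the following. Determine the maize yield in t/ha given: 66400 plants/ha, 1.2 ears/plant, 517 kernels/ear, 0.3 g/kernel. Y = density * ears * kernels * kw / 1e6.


Y = density * ears * kernels * kw
  = 66400 * 1.2 * 517 * 0.3 g/ha
  = 12358368 g/ha
  = 12358.37 kg/ha = 12.36 t/ha


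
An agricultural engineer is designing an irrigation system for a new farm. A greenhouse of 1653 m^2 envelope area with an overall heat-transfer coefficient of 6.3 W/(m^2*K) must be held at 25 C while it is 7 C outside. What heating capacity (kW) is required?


dT = 25 - (7) = 18 K
Q = U * A * dT
  = 6.3 * 1653 * 18
  = 187450.20 W = 187.45 kW


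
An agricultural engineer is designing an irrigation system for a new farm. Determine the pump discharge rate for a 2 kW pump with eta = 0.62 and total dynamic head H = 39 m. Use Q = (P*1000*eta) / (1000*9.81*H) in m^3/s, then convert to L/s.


Q = (P * 1000 * eta) / (rho * g * H)
  = (2 * 1000 * 0.62) / (1000 * 9.81 * 39)
  = 1240 / 382590
  = 0.00324 m^3/s = 3.24 L/s


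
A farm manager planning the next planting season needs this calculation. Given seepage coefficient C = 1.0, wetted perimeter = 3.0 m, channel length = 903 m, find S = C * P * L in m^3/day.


S = C * P * L
  = 1.0 * 3.0 * 903
  = 2709 m^3/day


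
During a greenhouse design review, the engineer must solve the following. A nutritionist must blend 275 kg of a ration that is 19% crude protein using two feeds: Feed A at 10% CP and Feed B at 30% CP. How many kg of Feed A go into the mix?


parts_A = CP_b - target = 30 - 19 = 11
parts_B = target - CP_a = 19 - 10 = 9
total_parts = 11 + 9 = 20
Feed A = 275 * 11 / 20 = 151.25 kg
Feed B = 275 * 9 / 20 = 123.75 kg

151.25 kg


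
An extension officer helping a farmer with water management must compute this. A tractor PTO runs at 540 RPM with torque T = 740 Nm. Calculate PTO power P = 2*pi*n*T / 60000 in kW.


P = 2*pi*n*T / 60000
  = 2*pi * 540 * 740 / 60000
  = 2510760.85 / 60000
  = 41.85 kW


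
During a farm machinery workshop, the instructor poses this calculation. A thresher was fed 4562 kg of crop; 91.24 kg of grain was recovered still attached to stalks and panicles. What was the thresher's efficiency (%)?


eta = (total - unthreshed) / total * 100
    = (4562 - 91.24) / 4562 * 100
    = 4470.76 / 4562 * 100
    = 98%


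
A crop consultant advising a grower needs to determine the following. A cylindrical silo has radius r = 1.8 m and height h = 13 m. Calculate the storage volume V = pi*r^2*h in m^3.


V = pi * r^2 * h
  = pi * 1.8^2 * 13
  = pi * 3.24 * 13
  = 132.32 m^3


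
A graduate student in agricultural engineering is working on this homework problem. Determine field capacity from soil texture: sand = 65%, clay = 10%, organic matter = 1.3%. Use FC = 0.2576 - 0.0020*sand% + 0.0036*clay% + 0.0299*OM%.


FC = 0.2576 - 0.0020*65 + 0.0036*10 + 0.0299*1.3
   = 0.2576 - 0.1300 + 0.0360 + 0.0389
   = 0.2025


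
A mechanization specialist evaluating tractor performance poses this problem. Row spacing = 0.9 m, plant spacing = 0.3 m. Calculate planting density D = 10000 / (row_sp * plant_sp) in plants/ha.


D = 10000 / (row_sp * plant_sp)
  = 10000 / (0.9 * 0.3)
  = 10000 / 0.2700
  = 37037.04 plants/ha


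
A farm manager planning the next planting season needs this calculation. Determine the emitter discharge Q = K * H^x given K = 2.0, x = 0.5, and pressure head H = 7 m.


Q = K * H^x
  = 2.0 * 7^0.5
  = 2.0 * 2.6458
  = 5.29 L/h


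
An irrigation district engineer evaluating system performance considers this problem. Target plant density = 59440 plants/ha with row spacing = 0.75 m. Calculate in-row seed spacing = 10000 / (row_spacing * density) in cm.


spacing = 10000 / (row_sp * density)
        = 10000 / (0.75 * 59440)
        = 10000 / 44580
        = 0.22432 m = 22.43 cm


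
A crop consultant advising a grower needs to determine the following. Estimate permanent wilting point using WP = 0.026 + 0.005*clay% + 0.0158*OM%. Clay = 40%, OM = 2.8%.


WP = 0.026 + 0.005*40 + 0.0158*2.8
   = 0.026 + 0.2000 + 0.0442
   = 0.2702


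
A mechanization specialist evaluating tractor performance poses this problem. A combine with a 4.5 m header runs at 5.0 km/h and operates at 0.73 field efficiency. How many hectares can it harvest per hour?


C = w * v * eta_f / 10
  = 4.5 * 5.0 * 0.73 / 10
  = 16.43 / 10
  = 1.64 ha/h


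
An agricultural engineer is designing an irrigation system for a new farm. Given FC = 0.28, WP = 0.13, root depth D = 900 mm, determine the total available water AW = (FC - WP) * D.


AW = (FC - WP) * D
   = (0.28 - 0.13) * 900
   = 0.15 * 900
   = 135 mm


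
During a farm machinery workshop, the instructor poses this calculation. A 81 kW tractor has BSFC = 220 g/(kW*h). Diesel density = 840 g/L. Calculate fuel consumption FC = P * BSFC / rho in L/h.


FC = P * BSFC / rho_fuel
   = 81 * 220 / 840
   = 17820 / 840
   = 21.21 L/h


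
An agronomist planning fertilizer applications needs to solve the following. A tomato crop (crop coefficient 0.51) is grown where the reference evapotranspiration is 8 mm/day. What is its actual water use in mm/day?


ETc = Kc * ET0
    = 0.51 * 8
    = 4.08 mm/day


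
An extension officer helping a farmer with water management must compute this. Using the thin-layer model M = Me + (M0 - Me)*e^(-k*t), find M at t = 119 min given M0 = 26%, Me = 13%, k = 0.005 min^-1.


M = Me + (M0 - Me) * e^(-k*t)
  = 13 + (26 - 13) * e^(-0.005*119)
  = 13 + 13 * e^(-0.595)
  = 13 + 13 * 0.55156
  = 13 + 7.1703
  = 20.17%


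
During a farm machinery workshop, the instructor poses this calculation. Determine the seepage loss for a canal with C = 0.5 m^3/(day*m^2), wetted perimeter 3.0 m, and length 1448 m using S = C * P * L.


S = C * P * L
  = 0.5 * 3.0 * 1448
  = 2172 m^3/day


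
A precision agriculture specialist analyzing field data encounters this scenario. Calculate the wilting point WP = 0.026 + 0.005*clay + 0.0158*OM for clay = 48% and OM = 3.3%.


WP = 0.026 + 0.005*48 + 0.0158*3.3
   = 0.026 + 0.2400 + 0.0521
   = 0.3181


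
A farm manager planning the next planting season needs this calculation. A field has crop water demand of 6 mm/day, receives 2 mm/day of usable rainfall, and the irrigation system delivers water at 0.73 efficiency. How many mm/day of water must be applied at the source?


IWR = (ETc - Pe) / Ea
    = (6 - 2) / 0.73
    = 4 / 0.73
    = 5.48 mm/day


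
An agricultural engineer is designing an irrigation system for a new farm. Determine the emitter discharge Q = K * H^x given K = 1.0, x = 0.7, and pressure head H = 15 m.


Q = K * H^x
  = 1.0 * 15^0.7
  = 1.0 * 6.6568
  = 6.66 L/h


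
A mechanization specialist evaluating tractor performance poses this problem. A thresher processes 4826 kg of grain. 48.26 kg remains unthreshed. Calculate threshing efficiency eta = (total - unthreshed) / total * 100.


eta = (total - unthreshed) / total * 100
    = (4826 - 48.26) / 4826 * 100
    = 4777.74 / 4826 * 100
    = 99%


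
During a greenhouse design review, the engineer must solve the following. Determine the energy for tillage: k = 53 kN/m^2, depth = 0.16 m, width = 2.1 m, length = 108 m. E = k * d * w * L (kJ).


E = k * d * w * L
  = 53 * 0.16 * 2.1 * 108
  = 1923.26 kJ


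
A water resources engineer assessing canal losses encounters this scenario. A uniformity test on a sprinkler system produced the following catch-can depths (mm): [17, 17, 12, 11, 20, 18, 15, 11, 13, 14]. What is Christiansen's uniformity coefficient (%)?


xbar = 148 / 10 = 14.800
sum|xi - xbar| = 26
CU = 100 * (1 - 26 / (10 * 14.800))
   = 100 * (1 - 0.1757)
   = 82.43%
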